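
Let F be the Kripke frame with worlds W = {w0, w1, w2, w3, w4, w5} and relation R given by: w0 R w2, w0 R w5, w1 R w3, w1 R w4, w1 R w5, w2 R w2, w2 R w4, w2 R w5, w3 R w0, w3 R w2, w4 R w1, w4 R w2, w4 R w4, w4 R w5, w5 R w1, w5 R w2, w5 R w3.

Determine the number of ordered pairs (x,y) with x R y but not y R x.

7

Enumerating: (w0,w2), (w0,w5), (w1,w3), (w3,w0), (w3,w2), (w4,w5), (w5,w3).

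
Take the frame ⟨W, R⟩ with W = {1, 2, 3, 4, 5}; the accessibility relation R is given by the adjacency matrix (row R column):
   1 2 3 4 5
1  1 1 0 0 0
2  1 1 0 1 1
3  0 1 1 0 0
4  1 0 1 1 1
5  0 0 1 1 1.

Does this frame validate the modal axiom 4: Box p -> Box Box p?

Axiom 4 corresponds to the accessibility relation being transitive.
Transitive: no — 1 R 2 and 2 R 4, but not 1 R 4.

No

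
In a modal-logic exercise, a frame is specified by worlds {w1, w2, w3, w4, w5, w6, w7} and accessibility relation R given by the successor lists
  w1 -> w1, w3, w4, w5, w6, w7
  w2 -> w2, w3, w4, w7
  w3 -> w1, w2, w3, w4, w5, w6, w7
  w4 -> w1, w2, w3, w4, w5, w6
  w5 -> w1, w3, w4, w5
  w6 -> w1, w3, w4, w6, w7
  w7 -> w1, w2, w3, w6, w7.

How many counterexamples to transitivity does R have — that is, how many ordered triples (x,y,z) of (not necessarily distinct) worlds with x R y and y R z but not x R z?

Enumerating: (w1,w3,w2), (w1,w4,w2), (w1,w7,w2), (w2,w3,w1), (w2,w3,w5), (w2,w3,w6), (w2,w4,w1), (w2,w4,w5), (w2,w4,w6), (w2,w7,w1), (w2,w7,w6), (w4,w1,w7), … and 22 more.
Total: 34.

34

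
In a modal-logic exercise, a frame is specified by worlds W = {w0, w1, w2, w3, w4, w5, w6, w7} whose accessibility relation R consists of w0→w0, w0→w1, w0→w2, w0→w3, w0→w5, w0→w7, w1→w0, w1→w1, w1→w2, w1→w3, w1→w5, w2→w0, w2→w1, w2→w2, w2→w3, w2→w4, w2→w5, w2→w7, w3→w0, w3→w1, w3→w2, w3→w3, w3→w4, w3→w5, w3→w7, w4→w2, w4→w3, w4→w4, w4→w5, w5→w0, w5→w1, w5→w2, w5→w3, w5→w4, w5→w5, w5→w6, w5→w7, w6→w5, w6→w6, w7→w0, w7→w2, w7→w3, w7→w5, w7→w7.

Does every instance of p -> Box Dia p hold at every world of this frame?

Yes

The schema B characterises exactly the symmetric frames.
Symmetric: yes — every pair in R has its reverse in R.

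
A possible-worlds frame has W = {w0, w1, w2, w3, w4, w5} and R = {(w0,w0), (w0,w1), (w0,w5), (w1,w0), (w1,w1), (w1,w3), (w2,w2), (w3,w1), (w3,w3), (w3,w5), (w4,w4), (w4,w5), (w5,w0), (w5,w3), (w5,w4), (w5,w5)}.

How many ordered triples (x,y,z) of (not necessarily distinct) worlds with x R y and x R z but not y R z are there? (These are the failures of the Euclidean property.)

Enumerating: (w0,w1,w5), (w0,w5,w1), (w1,w0,w3), (w1,w3,w0), (w3,w1,w5), (w3,w5,w1), (w5,w0,w3), (w5,w0,w4), (w5,w3,w0), (w5,w3,w4), (w5,w4,w0), (w5,w4,w3).

12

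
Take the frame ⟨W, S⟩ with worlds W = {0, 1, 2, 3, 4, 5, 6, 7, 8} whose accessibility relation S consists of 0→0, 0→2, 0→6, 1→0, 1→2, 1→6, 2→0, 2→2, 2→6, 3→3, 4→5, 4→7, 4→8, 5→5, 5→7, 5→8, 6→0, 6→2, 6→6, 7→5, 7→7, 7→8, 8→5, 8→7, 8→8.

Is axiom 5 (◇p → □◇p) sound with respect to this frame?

Axiom 5 corresponds to the accessibility relation being Euclidean.
Euclidean: yes — any two successors of a common world are S-related.

Yes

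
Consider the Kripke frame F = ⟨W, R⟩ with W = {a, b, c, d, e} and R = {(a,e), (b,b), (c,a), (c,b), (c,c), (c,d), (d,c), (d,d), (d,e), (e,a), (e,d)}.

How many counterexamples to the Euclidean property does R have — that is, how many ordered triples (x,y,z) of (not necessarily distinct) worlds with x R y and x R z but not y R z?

16

Enumerating: (a,e,e), (c,a,a), (c,a,b), (c,a,c), (c,a,d), (c,b,a), (c,b,c), (c,b,d), (c,d,a), (c,d,b), (d,c,e), (d,e,c), (d,e,e), (e,a,a), (e,a,d), (e,d,a).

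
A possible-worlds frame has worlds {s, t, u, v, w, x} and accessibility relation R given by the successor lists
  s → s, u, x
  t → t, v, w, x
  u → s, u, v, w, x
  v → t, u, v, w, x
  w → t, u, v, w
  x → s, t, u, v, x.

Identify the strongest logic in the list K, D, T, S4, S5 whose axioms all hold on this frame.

T

Serial (axiom D): yes — every world has a successor (e.g. s R s).
Reflexive (axiom T): yes — every world is R-related to itself.
Transitive (axiom 4): no — s R u and u R v, but not s R v.
Euclidean (axiom 5): no — t R w and t R x, but not w R x.
So F validates K, D, T; S4 would additionally require R to be transitive. The strongest is T.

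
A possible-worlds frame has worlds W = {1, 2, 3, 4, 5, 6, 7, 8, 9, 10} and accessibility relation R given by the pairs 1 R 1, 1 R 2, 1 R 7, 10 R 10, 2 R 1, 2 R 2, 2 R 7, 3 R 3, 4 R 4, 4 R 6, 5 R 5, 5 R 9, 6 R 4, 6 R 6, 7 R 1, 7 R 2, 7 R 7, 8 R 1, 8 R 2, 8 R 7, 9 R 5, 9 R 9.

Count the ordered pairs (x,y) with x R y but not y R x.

3

Enumerating: (8,1), (8,2), (8,7).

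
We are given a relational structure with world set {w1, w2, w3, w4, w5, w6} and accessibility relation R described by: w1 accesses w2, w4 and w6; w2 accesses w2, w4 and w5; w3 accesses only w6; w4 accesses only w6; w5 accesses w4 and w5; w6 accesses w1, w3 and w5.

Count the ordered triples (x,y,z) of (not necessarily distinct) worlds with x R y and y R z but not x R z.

Enumerating: (w1,w2,w5), (w1,w6,w1), (w1,w6,w3), (w1,w6,w5), (w2,w4,w6), (w3,w6,w1), (w3,w6,w3), (w3,w6,w5), (w4,w6,w1), (w4,w6,w3), (w4,w6,w5), (w5,w4,w6), (w6,w1,w2), (w6,w1,w4), (w6,w1,w6), (w6,w3,w6), (w6,w5,w4).

17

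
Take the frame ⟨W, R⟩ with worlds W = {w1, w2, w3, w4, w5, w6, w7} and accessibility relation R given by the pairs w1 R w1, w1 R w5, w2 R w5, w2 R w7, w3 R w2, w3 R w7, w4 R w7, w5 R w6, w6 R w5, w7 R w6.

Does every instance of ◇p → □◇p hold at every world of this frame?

By correspondence theory, 5 is valid on a frame iff R is Euclidean.
Euclidean: no — w2 R w5 and w2 R w7, but not w5 R w7.

No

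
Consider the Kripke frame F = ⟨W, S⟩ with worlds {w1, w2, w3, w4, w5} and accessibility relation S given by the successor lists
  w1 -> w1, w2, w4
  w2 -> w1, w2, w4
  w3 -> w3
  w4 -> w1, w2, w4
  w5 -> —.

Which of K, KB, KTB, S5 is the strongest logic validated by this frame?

Symmetric (axiom B): yes — every pair in S has its reverse in S.
Reflexive (axiom T): no — w5 is not related to itself.
Euclidean (axiom 5): yes — any two successors of a common world are S-related.
So F validates K, KB; KTB would additionally require S to be reflexive. The strongest is KB.

KB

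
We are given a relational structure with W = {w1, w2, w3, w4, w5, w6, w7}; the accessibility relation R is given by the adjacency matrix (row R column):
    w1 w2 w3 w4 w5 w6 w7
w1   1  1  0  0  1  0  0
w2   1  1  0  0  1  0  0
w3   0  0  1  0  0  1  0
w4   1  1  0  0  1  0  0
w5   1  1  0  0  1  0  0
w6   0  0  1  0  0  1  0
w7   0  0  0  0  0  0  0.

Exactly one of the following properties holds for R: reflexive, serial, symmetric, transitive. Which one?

Reflexive: no — w4 is not related to itself.
Serial: no — w7 has no R-successor.
Symmetric: no — w4 R w1 but not w1 R w4.
Transitive: yes — every two-step R-path is closed by a direct edge.
Only transitive holds.

transitive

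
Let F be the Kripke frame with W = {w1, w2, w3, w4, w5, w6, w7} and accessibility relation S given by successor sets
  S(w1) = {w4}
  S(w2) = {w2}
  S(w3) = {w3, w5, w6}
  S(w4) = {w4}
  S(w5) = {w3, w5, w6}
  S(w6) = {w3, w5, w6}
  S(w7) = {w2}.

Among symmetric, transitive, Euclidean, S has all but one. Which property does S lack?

symmetric

Symmetric: no — w1 S w4 but not w4 S w1.
Transitive: yes — every two-step S-path is closed by a direct edge.
Euclidean: yes — any two successors of a common world are S-related.
Only symmetric fails.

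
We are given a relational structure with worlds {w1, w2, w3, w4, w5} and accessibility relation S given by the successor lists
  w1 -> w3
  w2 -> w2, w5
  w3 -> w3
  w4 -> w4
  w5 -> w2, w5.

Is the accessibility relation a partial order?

Reflexive: no — w1 is not related to itself.
Transitive: yes — every two-step S-path is closed by a direct edge.
Antisymmetric: no — w2 S w5 and w5 S w2 with w2 ≠ w5.
So S is not a partial order.

No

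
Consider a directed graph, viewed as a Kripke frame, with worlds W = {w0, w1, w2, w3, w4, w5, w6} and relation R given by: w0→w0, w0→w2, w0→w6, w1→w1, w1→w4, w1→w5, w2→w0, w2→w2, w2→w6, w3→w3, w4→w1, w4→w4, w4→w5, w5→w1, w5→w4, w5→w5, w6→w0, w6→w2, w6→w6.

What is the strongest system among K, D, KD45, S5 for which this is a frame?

Serial (axiom D): yes — every world has a successor (e.g. w0 R w0).
Euclidean (axiom 5): yes — any two successors of a common world are R-related.
Transitive (axiom 4): yes — every two-step R-path is closed by a direct edge.
Reflexive (axiom T): yes — every world is R-related to itself.
So F validates K, D, KD45, S5. The strongest is S5.

S5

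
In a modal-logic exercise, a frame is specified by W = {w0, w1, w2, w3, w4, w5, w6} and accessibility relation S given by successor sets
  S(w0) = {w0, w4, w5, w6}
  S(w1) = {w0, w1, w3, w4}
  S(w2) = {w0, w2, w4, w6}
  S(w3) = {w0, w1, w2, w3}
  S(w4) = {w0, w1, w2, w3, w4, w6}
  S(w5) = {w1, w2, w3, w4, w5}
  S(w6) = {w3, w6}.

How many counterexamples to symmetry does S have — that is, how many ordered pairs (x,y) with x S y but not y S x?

Enumerating: (w0,w5), (w0,w6), (w1,w0), (w2,w0), (w2,w6), (w3,w0), (w3,w2), (w4,w3), (w4,w6), (w5,w1), (w5,w2), (w5,w3), (w5,w4), (w6,w3).

14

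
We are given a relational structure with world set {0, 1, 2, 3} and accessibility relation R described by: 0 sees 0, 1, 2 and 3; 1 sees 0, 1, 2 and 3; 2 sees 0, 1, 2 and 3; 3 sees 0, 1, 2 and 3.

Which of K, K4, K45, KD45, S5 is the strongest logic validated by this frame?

Transitive (axiom 4): yes — every two-step R-path is closed by a direct edge.
Euclidean (axiom 5): yes — any two successors of a common world are R-related.
Serial (axiom D): yes — every world has a successor (e.g. 0 R 0).
Reflexive (axiom T): yes — every world is R-related to itself.
So F validates K, K4, K45, KD45, S5. The strongest is S5.

S5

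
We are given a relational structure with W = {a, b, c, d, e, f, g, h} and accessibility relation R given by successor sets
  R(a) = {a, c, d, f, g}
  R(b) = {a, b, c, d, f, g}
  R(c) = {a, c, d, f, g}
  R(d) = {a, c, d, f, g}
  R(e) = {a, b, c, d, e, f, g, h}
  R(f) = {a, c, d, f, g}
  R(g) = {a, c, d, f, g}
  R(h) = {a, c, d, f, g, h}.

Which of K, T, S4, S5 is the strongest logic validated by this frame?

S4

Reflexive (axiom T): yes — every world is R-related to itself.
Transitive (axiom 4): yes — every two-step R-path is closed by a direct edge.
Euclidean (axiom 5): no — e R a and e R b, but not a R b.
So F validates K, T, S4; S5 would additionally require R to be Euclidean. The strongest is S4.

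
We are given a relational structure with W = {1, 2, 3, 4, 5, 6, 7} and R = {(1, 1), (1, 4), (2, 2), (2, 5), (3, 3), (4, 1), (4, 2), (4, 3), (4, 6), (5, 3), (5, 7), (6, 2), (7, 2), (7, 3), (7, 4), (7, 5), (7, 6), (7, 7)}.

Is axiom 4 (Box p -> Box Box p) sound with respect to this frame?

The schema 4 characterises exactly the transitive frames.
Transitive: no — 1 R 4 and 4 R 2, but not 1 R 2.

No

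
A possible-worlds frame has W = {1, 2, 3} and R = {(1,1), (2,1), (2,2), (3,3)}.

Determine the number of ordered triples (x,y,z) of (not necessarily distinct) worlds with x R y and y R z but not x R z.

0

R is transitive; there are no such tuples.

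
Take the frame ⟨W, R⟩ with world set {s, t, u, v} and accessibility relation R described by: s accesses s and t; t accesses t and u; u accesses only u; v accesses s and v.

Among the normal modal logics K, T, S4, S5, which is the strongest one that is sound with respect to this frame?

Reflexive (axiom T): yes — every world is R-related to itself.
Transitive (axiom 4): no — s R t and t R u, but not s R u.
Euclidean (axiom 5): no — s R t and s R s, but not t R s.
So F validates K, T; S4 would additionally require R to be transitive. The strongest is T.

T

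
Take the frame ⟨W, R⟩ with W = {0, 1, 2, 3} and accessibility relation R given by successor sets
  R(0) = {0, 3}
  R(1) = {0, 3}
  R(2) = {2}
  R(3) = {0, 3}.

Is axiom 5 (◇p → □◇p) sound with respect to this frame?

The schema 5 characterises exactly the Euclidean frames.
Euclidean: yes — any two successors of a common world are R-related.

Yes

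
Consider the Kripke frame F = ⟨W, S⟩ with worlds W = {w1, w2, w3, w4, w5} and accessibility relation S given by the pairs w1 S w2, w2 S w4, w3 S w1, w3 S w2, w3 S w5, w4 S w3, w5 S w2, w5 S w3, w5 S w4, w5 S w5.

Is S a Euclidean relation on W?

No

Euclidean: no — w3 S w1 and w3 S w5, but not w1 S w5.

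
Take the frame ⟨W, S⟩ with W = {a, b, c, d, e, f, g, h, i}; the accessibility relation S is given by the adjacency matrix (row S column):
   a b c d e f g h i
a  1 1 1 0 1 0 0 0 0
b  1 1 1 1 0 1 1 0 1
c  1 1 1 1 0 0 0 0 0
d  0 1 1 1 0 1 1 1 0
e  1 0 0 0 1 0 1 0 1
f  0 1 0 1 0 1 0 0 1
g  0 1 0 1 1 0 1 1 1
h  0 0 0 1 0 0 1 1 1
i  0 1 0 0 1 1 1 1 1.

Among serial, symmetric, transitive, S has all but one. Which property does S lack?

transitive

Serial: yes — every world has a successor (e.g. a S a).
Symmetric: yes — every pair in S has its reverse in S.
Transitive: no — a S b and b S d, but not a S d.
Only transitive fails.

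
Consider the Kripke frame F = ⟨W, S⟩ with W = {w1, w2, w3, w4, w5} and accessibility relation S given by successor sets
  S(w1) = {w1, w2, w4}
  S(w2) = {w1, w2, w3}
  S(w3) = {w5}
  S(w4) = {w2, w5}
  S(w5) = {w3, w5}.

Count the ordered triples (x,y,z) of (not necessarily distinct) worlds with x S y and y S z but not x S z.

Enumerating: (w1,w2,w3), (w1,w4,w5), (w2,w1,w4), (w2,w3,w5), (w3,w5,w3), (w4,w2,w1), (w4,w2,w3), (w4,w5,w3).

8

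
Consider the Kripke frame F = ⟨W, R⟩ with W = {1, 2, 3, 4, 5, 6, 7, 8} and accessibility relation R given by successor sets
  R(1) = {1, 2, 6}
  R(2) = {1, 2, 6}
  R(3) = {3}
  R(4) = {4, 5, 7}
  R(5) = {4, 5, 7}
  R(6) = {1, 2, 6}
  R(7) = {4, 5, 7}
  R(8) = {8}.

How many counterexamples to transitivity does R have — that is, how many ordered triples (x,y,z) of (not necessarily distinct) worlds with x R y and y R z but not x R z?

R is transitive; there are no such tuples.

0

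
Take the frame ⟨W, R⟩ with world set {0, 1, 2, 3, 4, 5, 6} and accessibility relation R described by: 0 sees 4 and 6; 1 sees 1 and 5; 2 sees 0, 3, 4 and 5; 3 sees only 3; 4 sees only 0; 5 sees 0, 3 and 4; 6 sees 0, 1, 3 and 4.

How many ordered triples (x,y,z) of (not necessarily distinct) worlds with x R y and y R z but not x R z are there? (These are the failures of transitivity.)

13

Enumerating: (0,4,0), (0,6,0), (0,6,1), (0,6,3), (1,5,0), (1,5,3), (1,5,4), (2,0,6), (4,0,4), (4,0,6), (5,0,6), (6,0,6), (6,1,5).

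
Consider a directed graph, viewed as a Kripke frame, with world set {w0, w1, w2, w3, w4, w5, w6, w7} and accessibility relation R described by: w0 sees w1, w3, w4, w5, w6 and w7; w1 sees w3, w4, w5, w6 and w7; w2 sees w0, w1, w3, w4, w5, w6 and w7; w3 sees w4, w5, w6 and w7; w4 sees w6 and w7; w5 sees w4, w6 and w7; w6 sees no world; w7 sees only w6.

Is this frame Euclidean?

No

Euclidean: no — w0 R w3 and w0 R w1, but not w3 R w1.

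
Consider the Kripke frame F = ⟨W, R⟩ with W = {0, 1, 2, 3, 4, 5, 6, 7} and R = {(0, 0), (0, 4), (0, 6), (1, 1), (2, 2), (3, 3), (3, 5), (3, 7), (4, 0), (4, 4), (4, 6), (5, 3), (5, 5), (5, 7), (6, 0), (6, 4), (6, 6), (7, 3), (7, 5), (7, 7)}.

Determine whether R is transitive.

Transitive: yes — every two-step R-path is closed by a direct edge.

Yes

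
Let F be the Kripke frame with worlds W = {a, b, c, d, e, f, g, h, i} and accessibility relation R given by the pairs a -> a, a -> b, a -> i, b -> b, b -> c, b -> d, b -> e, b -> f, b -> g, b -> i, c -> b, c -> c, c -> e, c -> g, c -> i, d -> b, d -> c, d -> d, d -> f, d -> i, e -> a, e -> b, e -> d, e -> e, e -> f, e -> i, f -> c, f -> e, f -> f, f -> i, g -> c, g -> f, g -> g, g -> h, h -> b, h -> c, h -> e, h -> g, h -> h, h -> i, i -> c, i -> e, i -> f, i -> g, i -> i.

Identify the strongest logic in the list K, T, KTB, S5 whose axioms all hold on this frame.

Reflexive (axiom T): yes — every world is R-related to itself.
Symmetric (axiom B): no — a R b but not b R a.
Euclidean (axiom 5): no — a R i and a R b, but not i R b.
So F validates K, T; KTB would additionally require R to be symmetric. The strongest is T.

T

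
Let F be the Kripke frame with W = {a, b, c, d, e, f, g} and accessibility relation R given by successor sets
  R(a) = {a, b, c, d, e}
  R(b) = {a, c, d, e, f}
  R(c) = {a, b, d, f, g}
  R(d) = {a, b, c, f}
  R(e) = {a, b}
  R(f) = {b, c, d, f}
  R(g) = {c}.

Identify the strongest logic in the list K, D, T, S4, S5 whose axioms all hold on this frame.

Serial (axiom D): yes — every world has a successor (e.g. a R a).
Reflexive (axiom T): no — b is not related to itself.
Transitive (axiom 4): no — a R b and b R f, but not a R f.
Euclidean (axiom 5): no — a R c and a R e, but not c R e.
So F validates K, D; T would additionally require R to be reflexive. The strongest is D.

D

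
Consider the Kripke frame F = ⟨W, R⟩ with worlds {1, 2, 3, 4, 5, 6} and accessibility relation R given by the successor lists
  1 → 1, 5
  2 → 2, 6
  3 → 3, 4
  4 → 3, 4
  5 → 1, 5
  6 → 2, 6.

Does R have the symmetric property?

Symmetric: yes — every pair in R has its reverse in R.

Yes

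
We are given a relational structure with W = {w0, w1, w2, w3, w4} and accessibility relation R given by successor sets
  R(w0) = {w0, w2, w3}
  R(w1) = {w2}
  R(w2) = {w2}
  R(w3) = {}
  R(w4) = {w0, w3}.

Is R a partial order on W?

No

Reflexive: no — w1 is not related to itself.
Transitive: no — w4 R w0 and w0 R w2, but not w4 R w2.
Antisymmetric: yes — no distinct pair is related both ways.
So R is not a partial order.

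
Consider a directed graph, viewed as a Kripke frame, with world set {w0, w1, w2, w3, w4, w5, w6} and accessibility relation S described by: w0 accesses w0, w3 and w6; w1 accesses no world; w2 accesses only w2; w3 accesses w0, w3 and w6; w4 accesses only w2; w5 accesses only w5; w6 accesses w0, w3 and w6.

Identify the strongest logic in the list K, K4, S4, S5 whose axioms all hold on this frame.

K4

Transitive (axiom 4): yes — every two-step S-path is closed by a direct edge.
Reflexive (axiom T): no — w1 is not related to itself.
Euclidean (axiom 5): yes — any two successors of a common world are S-related.
So F validates K, K4; S4 would additionally require S to be reflexive. The strongest is K4.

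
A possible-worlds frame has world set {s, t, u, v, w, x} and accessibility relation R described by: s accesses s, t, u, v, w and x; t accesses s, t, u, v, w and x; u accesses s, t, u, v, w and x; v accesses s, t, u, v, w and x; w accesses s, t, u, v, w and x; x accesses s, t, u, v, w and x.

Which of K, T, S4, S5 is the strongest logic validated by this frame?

Reflexive (axiom T): yes — every world is R-related to itself.
Transitive (axiom 4): yes — every two-step R-path is closed by a direct edge.
Euclidean (axiom 5): yes — any two successors of a common world are R-related.
So F validates K, T, S4, S5. The strongest is S5.

S5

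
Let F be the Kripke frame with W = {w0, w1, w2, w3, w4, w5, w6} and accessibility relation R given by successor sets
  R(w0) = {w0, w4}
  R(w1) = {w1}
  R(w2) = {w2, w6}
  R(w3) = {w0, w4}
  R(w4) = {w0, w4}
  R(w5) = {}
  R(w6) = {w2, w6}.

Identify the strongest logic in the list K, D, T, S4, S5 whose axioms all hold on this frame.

K

Serial (axiom D): no — w5 has no R-successor.
Reflexive (axiom T): no — w3 is not related to itself.
Transitive (axiom 4): yes — every two-step R-path is closed by a direct edge.
Euclidean (axiom 5): yes — any two successors of a common world are R-related.
So F validates K; D would additionally require R to be serial. The strongest is K.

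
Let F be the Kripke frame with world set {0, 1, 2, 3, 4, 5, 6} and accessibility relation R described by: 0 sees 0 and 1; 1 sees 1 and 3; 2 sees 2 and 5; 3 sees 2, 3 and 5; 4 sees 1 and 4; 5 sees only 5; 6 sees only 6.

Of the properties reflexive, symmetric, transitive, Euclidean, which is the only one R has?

reflexive

Reflexive: yes — every world is R-related to itself.
Symmetric: no — 0 R 1 but not 1 R 0.
Transitive: no — 0 R 1 and 1 R 3, but not 0 R 3.
Euclidean: no — 3 R 5 and 3 R 2, but not 5 R 2.
Only reflexive holds.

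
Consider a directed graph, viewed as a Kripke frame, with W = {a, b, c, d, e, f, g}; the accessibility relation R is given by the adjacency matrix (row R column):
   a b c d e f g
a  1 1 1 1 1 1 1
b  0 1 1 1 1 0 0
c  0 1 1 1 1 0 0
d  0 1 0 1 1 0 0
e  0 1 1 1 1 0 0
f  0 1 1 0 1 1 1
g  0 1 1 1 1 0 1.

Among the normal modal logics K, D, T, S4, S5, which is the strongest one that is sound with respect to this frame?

T

Serial (axiom D): yes — every world has a successor (e.g. a R a).
Reflexive (axiom T): yes — every world is R-related to itself.
Transitive (axiom 4): no — d R b and b R c, but not d R c.
Euclidean (axiom 5): no — a R b and a R f, but not b R f.
So F validates K, D, T; S4 would additionally require R to be transitive. The strongest is T.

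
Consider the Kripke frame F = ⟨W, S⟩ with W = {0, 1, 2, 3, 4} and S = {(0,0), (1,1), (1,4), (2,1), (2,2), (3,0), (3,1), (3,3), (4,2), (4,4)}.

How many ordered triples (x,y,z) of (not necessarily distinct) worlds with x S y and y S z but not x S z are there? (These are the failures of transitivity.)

4

Enumerating: (1,4,2), (2,1,4), (3,1,4), (4,2,1).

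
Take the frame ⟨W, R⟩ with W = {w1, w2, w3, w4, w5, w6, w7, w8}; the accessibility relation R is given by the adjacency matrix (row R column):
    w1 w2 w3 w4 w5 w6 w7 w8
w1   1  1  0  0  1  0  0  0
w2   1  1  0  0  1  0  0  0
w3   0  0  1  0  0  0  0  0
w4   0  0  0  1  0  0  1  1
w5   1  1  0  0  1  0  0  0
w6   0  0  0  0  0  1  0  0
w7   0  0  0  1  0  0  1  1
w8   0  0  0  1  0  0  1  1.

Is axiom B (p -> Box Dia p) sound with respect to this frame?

Axiom B corresponds to the accessibility relation being symmetric.
Symmetric: yes — every pair in R has its reverse in R.

Yes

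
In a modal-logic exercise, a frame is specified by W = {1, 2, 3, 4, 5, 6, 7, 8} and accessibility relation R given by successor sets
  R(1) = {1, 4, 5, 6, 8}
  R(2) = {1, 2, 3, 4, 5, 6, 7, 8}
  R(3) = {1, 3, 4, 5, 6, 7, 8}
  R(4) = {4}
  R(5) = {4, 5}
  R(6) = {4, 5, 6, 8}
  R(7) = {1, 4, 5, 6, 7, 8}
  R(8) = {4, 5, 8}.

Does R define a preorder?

Reflexive: yes — every world is R-related to itself.
Transitive: yes — every two-step R-path is closed by a direct edge.
So R is a preorder.

Yes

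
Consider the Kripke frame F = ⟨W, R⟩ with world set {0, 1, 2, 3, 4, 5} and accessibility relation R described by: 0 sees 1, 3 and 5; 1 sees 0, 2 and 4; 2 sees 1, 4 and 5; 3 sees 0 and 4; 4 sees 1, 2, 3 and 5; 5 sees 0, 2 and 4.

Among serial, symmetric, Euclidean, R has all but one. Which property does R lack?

Serial: yes — every world has a successor (e.g. 0 R 1).
Symmetric: yes — every pair in R has its reverse in R.
Euclidean: no — 0 R 1 and 0 R 3, but not 1 R 3.
Only Euclidean fails.

Euclidean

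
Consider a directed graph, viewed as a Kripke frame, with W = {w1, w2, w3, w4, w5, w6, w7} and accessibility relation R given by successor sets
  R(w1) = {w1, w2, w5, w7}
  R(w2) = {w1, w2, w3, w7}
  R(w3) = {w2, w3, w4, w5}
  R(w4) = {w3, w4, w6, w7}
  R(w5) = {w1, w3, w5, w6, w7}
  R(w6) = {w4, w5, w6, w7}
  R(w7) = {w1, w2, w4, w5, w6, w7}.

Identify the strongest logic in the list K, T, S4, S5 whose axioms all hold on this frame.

Reflexive (axiom T): yes — every world is R-related to itself.
Transitive (axiom 4): no — w1 R w2 and w2 R w3, but not w1 R w3.
Euclidean (axiom 5): no — w1 R w2 and w1 R w5, but not w2 R w5.
So F validates K, T; S4 would additionally require R to be transitive. The strongest is T.

T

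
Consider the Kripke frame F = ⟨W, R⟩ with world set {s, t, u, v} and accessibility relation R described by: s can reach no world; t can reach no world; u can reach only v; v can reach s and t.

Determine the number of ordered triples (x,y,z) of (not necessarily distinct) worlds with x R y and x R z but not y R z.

5

Enumerating: (u,v,v), (v,s,s), (v,s,t), (v,t,s), (v,t,t).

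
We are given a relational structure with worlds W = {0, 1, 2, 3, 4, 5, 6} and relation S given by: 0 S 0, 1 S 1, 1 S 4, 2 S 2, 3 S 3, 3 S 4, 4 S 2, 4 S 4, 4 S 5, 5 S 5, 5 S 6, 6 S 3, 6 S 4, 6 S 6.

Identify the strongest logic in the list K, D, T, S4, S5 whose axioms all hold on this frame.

T

Serial (axiom D): yes — every world has a successor (e.g. 0 S 0).
Reflexive (axiom T): yes — every world is S-related to itself.
Transitive (axiom 4): no — 1 S 4 and 4 S 2, but not 1 S 2.
Euclidean (axiom 5): no — 4 S 2 and 4 S 5, but not 2 S 5.
So F validates K, D, T; S4 would additionally require S to be transitive. The strongest is T.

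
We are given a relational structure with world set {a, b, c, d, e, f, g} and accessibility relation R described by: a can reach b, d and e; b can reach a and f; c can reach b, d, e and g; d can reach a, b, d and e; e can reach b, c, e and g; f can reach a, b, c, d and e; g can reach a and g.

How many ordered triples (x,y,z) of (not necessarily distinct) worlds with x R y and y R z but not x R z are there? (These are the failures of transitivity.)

30

Enumerating: (a,b,a), (a,b,f), (a,d,a), (a,e,c), (a,e,g), (b,a,b), (b,a,d), (b,a,e), (b,f,b), (b,f,c), (b,f,d), (b,f,e), … and 18 more.
Total: 30.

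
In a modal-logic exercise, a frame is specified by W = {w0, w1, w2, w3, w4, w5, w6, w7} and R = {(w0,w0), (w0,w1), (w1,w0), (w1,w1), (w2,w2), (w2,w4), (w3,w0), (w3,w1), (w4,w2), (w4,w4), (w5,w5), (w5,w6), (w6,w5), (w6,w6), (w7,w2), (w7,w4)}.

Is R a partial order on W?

Reflexive: no — w3 is not related to itself.
Transitive: yes — every two-step R-path is closed by a direct edge.
Antisymmetric: no — w0 R w1 and w1 R w0 with w0 ≠ w1.
So R is not a partial order.

No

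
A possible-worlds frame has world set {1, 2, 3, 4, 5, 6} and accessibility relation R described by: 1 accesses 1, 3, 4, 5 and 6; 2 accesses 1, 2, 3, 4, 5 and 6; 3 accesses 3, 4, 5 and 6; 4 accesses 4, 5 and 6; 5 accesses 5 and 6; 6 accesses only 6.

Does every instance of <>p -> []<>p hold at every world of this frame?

No

The schema 5 characterises exactly the Euclidean frames.
Euclidean: no — 1 R 4 and 1 R 3, but not 4 R 3.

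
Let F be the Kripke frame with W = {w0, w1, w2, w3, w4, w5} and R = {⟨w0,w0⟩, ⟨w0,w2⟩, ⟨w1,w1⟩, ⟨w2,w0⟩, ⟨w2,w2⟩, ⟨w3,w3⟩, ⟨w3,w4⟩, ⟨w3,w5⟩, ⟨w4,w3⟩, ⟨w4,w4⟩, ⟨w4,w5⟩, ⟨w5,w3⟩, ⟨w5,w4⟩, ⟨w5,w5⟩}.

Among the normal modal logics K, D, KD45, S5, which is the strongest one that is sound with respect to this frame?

Serial (axiom D): yes — every world has a successor (e.g. w0 R w0).
Euclidean (axiom 5): yes — any two successors of a common world are R-related.
Transitive (axiom 4): yes — every two-step R-path is closed by a direct edge.
Reflexive (axiom T): yes — every world is R-related to itself.
So F validates K, D, KD45, S5. The strongest is S5.

S5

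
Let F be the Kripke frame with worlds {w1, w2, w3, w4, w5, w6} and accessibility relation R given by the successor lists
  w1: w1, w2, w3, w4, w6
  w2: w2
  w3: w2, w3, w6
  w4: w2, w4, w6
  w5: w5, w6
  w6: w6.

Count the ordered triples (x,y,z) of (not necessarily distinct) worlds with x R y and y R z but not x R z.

0

R is transitive; there are no such tuples.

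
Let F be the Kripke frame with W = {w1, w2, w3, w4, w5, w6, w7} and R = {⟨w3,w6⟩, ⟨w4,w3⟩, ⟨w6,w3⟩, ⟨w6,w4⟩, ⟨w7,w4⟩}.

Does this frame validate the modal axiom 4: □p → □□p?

No

By correspondence theory, 4 is valid on a frame iff R is transitive.
Transitive: no — w3 R w6 and w6 R w4, but not w3 R w4.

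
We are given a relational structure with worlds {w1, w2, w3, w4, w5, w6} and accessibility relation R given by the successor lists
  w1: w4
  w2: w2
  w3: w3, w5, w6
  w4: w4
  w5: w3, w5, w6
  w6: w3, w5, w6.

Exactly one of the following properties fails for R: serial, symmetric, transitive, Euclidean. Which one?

Serial: yes — every world has a successor (e.g. w1 R w4).
Symmetric: no — w1 R w4 but not w4 R w1.
Transitive: yes — every two-step R-path is closed by a direct edge.
Euclidean: yes — any two successors of a common world are R-related.
Only symmetric fails.

symmetric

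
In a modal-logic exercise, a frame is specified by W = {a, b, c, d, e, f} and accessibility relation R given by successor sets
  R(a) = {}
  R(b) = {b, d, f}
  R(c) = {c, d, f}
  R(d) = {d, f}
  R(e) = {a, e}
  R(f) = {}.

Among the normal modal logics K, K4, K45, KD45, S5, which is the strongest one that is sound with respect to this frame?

Transitive (axiom 4): yes — every two-step R-path is closed by a direct edge.
Euclidean (axiom 5): no — b R f and b R d, but not f R d.
Serial (axiom D): no — a has no R-successor.
Reflexive (axiom T): no — a is not related to itself.
So F validates K, K4; K45 would additionally require R to be Euclidean. The strongest is K4.

K4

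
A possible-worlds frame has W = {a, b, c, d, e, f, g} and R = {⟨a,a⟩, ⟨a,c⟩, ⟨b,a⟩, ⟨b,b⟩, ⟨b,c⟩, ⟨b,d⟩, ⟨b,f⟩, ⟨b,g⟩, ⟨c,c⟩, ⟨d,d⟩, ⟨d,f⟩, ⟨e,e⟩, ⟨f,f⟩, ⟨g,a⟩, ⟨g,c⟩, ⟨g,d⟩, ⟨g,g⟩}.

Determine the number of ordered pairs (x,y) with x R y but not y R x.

10

Enumerating: (a,c), (b,a), (b,c), (b,d), (b,f), (b,g), (d,f), (g,a), (g,c), (g,d).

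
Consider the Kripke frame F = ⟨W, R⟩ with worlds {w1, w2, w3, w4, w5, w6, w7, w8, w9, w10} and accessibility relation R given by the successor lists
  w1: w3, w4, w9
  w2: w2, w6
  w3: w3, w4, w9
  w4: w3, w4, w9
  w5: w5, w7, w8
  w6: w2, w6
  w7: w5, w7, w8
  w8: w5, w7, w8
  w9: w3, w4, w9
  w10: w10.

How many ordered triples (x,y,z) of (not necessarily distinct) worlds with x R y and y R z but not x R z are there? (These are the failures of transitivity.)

0

R is transitive; there are no such tuples.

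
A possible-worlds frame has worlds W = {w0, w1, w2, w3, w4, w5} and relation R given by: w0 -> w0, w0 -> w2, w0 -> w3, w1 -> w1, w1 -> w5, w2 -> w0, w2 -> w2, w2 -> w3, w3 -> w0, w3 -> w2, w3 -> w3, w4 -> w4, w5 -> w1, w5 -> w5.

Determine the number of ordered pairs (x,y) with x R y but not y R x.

R is symmetric; there are no such tuples.

0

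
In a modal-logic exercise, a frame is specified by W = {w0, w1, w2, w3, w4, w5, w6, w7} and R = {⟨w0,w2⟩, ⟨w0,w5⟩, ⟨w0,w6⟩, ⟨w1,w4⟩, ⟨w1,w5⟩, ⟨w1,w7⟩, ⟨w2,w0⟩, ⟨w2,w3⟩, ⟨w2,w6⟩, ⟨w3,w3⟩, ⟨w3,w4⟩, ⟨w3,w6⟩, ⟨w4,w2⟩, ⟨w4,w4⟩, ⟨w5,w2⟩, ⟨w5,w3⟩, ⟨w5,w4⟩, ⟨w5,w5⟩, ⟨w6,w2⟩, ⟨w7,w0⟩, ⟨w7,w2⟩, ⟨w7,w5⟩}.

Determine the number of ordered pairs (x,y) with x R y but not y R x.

15

Enumerating: (w0,w5), (w0,w6), (w1,w4), (w1,w5), (w1,w7), (w2,w3), (w3,w4), (w3,w6), (w4,w2), (w5,w2), (w5,w3), (w5,w4), (w7,w0), (w7,w2), (w7,w5).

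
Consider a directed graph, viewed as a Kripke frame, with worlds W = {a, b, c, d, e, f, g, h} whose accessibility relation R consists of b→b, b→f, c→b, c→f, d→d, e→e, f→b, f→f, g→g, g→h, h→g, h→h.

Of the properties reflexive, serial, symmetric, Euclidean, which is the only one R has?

Reflexive: no — a is not related to itself.
Serial: no — a has no R-successor.
Symmetric: no — c R b but not b R c.
Euclidean: yes — any two successors of a common world are R-related.
Only Euclidean holds.

Euclidean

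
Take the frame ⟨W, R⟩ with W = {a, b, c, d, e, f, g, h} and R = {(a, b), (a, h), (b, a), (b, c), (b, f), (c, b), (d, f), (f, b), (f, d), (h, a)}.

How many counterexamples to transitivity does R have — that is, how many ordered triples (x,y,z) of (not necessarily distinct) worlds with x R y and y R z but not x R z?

20

Enumerating: (a,b,a), (a,b,c), (a,b,f), (a,h,a), (b,a,b), (b,a,h), (b,c,b), (b,f,b), (b,f,d), (c,b,a), (c,b,c), (c,b,f), … and 8 more.
Total: 20.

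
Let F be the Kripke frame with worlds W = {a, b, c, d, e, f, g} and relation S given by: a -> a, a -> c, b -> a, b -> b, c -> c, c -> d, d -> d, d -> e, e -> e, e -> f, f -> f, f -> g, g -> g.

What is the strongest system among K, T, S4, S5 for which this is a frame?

Reflexive (axiom T): yes — every world is S-related to itself.
Transitive (axiom 4): no — a S c and c S d, but not a S d.
Euclidean (axiom 5): no — a S c and a S a, but not c S a.
So F validates K, T; S4 would additionally require S to be transitive. The strongest is T.

T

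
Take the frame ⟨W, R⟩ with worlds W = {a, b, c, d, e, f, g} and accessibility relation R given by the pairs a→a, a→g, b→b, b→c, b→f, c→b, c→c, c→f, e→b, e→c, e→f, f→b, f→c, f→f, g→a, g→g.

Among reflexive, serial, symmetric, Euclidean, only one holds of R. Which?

Reflexive: no — d is not related to itself.
Serial: no — d has no R-successor.
Symmetric: no — e R b but not b R e.
Euclidean: yes — any two successors of a common world are R-related.
Only Euclidean holds.

Euclidean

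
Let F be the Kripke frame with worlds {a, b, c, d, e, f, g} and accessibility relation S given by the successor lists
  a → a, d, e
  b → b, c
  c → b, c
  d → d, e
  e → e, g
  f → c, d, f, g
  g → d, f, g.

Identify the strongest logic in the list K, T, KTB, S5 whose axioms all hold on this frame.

Reflexive (axiom T): yes — every world is S-related to itself.
Symmetric (axiom B): no — a S d but not d S a.
Euclidean (axiom 5): no — a S e and a S d, but not e S d.
So F validates K, T; KTB would additionally require S to be symmetric. The strongest is T.

T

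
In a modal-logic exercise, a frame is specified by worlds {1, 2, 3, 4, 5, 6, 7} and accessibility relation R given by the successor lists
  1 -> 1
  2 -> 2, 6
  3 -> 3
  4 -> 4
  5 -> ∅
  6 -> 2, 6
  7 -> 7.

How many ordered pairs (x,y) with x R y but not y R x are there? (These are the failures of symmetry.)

0

R is symmetric; there are no such tuples.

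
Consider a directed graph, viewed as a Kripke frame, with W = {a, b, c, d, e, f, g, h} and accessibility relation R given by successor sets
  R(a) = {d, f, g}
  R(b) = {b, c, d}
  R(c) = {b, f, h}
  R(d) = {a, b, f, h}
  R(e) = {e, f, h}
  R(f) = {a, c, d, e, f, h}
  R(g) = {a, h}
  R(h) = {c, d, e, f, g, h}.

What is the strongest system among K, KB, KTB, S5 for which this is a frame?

Symmetric (axiom B): yes — every pair in R has its reverse in R.
Reflexive (axiom T): no — a is not related to itself.
Euclidean (axiom 5): no — a R d and a R g, but not d R g.
So F validates K, KB; KTB would additionally require R to be reflexive. The strongest is KB.

KB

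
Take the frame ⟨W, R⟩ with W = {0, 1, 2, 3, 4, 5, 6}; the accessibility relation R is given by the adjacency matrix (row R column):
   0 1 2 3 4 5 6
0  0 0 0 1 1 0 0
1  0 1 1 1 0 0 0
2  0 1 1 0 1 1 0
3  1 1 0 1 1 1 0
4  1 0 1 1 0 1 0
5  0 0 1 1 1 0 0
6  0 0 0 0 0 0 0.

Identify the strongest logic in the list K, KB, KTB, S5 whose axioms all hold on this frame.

KB

Symmetric (axiom B): yes — every pair in R has its reverse in R.
Reflexive (axiom T): no — 0 is not related to itself.
Euclidean (axiom 5): no — 1 R 2 and 1 R 3, but not 2 R 3.
So F validates K, KB; KTB would additionally require R to be reflexive. The strongest is KB.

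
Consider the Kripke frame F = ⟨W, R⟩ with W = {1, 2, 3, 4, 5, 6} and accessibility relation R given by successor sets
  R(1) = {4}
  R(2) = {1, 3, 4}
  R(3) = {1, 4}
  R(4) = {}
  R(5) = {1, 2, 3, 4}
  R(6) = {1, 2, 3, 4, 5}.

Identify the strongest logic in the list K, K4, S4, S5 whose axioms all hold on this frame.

K4

Transitive (axiom 4): yes — every two-step R-path is closed by a direct edge.
Reflexive (axiom T): no — 1 is not related to itself.
Euclidean (axiom 5): no — 2 R 1 and 2 R 3, but not 1 R 3.
So F validates K, K4; S4 would additionally require R to be reflexive. The strongest is K4.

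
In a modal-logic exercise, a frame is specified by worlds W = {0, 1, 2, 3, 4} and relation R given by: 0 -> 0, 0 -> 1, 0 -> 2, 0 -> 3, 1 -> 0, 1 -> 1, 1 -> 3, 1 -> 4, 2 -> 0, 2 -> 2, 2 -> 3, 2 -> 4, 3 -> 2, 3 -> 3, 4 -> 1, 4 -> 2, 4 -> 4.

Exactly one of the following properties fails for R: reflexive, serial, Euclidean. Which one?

Euclidean

Reflexive: yes — every world is R-related to itself.
Serial: yes — every world has a successor (e.g. 0 R 0).
Euclidean: no — 0 R 1 and 0 R 2, but not 1 R 2.
Only Euclidean fails.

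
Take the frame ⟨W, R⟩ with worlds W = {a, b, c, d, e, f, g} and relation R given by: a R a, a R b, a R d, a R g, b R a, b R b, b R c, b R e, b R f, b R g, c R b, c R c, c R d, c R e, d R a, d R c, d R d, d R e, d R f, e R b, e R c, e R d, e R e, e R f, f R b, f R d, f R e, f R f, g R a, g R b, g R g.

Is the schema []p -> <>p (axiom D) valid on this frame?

Yes

The schema D characterises exactly the serial frames.
Serial: yes — every world has a successor (e.g. a R a).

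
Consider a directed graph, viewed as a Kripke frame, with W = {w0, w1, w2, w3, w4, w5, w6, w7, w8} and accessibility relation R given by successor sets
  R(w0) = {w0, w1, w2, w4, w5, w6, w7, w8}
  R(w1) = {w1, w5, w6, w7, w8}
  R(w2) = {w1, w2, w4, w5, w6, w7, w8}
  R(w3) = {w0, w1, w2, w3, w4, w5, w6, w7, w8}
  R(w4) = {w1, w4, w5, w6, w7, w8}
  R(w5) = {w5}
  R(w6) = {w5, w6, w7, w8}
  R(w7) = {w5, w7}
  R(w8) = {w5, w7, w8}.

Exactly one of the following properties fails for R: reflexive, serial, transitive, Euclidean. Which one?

Reflexive: yes — every world is R-related to itself.
Serial: yes — every world has a successor (e.g. w0 R w0).
Transitive: yes — every two-step R-path is closed by a direct edge.
Euclidean: no — w0 R w1 and w0 R w2, but not w1 R w2.
Only Euclidean fails.

Euclidean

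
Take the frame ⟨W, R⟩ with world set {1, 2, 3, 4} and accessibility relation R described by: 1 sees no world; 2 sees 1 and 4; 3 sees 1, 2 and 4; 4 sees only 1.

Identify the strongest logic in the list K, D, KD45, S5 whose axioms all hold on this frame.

Serial (axiom D): no — 1 has no R-successor.
Euclidean (axiom 5): no — 2 R 1 and 2 R 4, but not 1 R 4.
Transitive (axiom 4): yes — every two-step R-path is closed by a direct edge.
Reflexive (axiom T): no — 1 is not related to itself.
So F validates K; D would additionally require R to be serial. The strongest is K.

K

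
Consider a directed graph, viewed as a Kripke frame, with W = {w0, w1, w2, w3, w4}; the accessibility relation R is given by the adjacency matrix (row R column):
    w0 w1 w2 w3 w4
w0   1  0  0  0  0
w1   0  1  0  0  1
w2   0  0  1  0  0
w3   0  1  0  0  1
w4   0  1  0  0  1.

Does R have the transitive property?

Yes

Transitive: yes — every two-step R-path is closed by a direct edge.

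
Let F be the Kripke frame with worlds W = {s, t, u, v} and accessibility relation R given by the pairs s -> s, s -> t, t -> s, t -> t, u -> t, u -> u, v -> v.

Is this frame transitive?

No

Transitive: no — u R t and t R s, but not u R s.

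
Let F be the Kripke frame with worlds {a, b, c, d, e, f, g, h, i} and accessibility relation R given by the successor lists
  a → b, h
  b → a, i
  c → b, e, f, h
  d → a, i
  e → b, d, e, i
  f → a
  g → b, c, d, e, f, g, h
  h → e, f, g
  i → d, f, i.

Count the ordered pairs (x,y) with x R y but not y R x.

19

Enumerating: (a,h), (b,i), (c,b), (c,e), (c,f), (c,h), (d,a), (e,b), (e,d), (e,i), (f,a), (g,b), … and 7 more.
Total: 19.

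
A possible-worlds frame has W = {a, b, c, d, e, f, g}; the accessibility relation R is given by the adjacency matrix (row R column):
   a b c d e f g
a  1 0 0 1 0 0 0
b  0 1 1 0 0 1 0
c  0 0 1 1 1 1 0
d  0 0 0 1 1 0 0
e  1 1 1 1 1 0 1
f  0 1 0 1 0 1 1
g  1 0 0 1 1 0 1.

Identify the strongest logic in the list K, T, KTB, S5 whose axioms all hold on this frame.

T

Reflexive (axiom T): yes — every world is R-related to itself.
Symmetric (axiom B): no — a R d but not d R a.
Euclidean (axiom 5): no — b R f and b R c, but not f R c.
So F validates K, T; KTB would additionally require R to be symmetric. The strongest is T.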